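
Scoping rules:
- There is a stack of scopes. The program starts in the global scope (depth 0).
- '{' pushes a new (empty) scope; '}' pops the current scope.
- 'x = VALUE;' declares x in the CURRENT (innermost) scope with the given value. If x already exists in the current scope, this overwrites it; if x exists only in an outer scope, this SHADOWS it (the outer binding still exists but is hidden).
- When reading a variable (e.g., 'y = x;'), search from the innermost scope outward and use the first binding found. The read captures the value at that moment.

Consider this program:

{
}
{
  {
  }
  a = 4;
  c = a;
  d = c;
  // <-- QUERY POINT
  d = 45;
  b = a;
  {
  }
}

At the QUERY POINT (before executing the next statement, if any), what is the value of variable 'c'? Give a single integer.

Step 1: enter scope (depth=1)
Step 2: exit scope (depth=0)
Step 3: enter scope (depth=1)
Step 4: enter scope (depth=2)
Step 5: exit scope (depth=1)
Step 6: declare a=4 at depth 1
Step 7: declare c=(read a)=4 at depth 1
Step 8: declare d=(read c)=4 at depth 1
Visible at query point: a=4 c=4 d=4

Answer: 4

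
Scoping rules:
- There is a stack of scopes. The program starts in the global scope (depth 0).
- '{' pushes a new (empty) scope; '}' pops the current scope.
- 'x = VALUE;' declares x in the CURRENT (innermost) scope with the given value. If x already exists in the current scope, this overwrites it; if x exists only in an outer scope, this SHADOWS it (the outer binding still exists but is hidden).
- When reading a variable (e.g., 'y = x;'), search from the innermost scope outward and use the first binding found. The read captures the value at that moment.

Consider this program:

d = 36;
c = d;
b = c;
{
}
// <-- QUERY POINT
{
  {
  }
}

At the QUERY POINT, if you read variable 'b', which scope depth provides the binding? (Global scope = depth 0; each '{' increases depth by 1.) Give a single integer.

Answer: 0

Derivation:
Step 1: declare d=36 at depth 0
Step 2: declare c=(read d)=36 at depth 0
Step 3: declare b=(read c)=36 at depth 0
Step 4: enter scope (depth=1)
Step 5: exit scope (depth=0)
Visible at query point: b=36 c=36 d=36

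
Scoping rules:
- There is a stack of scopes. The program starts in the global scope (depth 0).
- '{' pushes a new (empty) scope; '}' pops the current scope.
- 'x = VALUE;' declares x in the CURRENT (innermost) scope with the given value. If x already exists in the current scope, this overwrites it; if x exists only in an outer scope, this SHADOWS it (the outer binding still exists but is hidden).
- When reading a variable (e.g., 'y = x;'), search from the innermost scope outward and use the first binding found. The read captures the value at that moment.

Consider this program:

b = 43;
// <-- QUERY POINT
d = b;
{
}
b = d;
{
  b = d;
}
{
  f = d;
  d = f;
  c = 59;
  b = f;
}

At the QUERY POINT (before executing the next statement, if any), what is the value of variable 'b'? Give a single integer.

Step 1: declare b=43 at depth 0
Visible at query point: b=43

Answer: 43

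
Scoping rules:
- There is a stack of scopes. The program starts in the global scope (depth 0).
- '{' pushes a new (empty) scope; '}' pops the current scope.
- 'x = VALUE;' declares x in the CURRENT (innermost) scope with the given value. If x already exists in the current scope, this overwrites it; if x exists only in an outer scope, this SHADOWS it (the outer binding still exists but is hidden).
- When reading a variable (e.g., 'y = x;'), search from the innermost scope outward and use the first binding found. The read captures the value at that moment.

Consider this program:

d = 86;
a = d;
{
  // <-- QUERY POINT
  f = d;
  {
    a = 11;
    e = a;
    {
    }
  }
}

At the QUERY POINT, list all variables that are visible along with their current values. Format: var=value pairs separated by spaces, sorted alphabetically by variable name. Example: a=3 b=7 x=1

Step 1: declare d=86 at depth 0
Step 2: declare a=(read d)=86 at depth 0
Step 3: enter scope (depth=1)
Visible at query point: a=86 d=86

Answer: a=86 d=86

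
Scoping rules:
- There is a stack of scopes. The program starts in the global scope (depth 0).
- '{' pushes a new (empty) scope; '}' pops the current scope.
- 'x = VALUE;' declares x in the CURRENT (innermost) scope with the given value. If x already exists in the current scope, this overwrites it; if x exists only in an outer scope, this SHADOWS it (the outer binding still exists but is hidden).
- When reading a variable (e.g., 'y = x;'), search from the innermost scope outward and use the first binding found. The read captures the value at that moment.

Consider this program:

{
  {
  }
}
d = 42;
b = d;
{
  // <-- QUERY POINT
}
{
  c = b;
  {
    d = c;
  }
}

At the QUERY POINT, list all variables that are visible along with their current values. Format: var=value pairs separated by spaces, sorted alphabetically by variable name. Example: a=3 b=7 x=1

Answer: b=42 d=42

Derivation:
Step 1: enter scope (depth=1)
Step 2: enter scope (depth=2)
Step 3: exit scope (depth=1)
Step 4: exit scope (depth=0)
Step 5: declare d=42 at depth 0
Step 6: declare b=(read d)=42 at depth 0
Step 7: enter scope (depth=1)
Visible at query point: b=42 d=42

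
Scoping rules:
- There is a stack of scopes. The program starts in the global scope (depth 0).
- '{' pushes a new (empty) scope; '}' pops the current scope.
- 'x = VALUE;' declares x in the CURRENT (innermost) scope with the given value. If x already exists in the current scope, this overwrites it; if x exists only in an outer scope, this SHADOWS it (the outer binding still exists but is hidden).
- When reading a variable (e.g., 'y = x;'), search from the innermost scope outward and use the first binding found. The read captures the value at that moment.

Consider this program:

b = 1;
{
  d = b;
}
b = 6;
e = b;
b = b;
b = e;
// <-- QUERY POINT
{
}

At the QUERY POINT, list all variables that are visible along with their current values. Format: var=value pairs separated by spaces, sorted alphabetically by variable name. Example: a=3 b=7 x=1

Step 1: declare b=1 at depth 0
Step 2: enter scope (depth=1)
Step 3: declare d=(read b)=1 at depth 1
Step 4: exit scope (depth=0)
Step 5: declare b=6 at depth 0
Step 6: declare e=(read b)=6 at depth 0
Step 7: declare b=(read b)=6 at depth 0
Step 8: declare b=(read e)=6 at depth 0
Visible at query point: b=6 e=6

Answer: b=6 e=6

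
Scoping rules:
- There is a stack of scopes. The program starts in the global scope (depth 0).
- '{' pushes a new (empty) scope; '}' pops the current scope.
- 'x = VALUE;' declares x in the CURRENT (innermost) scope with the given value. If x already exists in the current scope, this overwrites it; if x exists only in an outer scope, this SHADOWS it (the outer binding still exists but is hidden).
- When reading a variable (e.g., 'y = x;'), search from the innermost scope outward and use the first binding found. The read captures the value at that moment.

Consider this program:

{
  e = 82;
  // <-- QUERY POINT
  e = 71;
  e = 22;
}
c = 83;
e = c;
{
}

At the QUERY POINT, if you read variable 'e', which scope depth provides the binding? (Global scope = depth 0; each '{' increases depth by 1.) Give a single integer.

Step 1: enter scope (depth=1)
Step 2: declare e=82 at depth 1
Visible at query point: e=82

Answer: 1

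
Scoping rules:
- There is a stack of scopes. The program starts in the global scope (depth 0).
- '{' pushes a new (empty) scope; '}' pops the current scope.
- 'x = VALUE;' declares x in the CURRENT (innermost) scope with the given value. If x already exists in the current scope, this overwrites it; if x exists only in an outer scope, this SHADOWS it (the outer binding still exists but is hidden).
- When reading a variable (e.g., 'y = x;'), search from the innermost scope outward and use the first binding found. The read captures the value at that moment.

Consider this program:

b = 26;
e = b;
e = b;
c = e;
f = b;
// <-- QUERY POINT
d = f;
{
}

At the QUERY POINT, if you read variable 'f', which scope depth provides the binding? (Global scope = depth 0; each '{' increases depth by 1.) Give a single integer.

Step 1: declare b=26 at depth 0
Step 2: declare e=(read b)=26 at depth 0
Step 3: declare e=(read b)=26 at depth 0
Step 4: declare c=(read e)=26 at depth 0
Step 5: declare f=(read b)=26 at depth 0
Visible at query point: b=26 c=26 e=26 f=26

Answer: 0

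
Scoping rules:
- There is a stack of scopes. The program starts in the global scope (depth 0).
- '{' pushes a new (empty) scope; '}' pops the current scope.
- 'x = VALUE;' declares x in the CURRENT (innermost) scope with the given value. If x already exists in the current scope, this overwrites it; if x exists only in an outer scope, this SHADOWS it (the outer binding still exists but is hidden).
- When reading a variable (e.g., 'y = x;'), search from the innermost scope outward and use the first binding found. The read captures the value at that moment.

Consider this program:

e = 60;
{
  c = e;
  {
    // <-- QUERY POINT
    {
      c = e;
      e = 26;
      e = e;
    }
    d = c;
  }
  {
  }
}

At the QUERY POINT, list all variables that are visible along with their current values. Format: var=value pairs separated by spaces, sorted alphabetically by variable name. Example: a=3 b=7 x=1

Step 1: declare e=60 at depth 0
Step 2: enter scope (depth=1)
Step 3: declare c=(read e)=60 at depth 1
Step 4: enter scope (depth=2)
Visible at query point: c=60 e=60

Answer: c=60 e=60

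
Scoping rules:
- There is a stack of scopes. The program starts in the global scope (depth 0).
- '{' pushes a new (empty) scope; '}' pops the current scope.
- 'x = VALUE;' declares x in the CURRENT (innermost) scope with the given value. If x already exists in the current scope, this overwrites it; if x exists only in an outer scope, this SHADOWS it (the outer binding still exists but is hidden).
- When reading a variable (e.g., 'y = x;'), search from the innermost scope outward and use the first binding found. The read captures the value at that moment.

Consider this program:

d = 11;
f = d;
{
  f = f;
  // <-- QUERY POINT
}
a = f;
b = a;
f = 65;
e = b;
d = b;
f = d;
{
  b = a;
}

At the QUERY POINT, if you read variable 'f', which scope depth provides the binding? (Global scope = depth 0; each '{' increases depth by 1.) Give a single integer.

Step 1: declare d=11 at depth 0
Step 2: declare f=(read d)=11 at depth 0
Step 3: enter scope (depth=1)
Step 4: declare f=(read f)=11 at depth 1
Visible at query point: d=11 f=11

Answer: 1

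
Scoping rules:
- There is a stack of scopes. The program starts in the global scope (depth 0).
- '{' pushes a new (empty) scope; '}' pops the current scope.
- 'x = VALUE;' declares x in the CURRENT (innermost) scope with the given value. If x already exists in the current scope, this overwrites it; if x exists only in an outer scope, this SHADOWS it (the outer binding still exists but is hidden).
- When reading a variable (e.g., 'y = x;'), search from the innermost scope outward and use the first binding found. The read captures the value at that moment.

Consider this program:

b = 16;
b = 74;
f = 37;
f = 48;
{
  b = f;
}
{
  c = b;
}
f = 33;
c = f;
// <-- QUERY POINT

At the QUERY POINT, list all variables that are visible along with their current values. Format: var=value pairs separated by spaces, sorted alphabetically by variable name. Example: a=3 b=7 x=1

Step 1: declare b=16 at depth 0
Step 2: declare b=74 at depth 0
Step 3: declare f=37 at depth 0
Step 4: declare f=48 at depth 0
Step 5: enter scope (depth=1)
Step 6: declare b=(read f)=48 at depth 1
Step 7: exit scope (depth=0)
Step 8: enter scope (depth=1)
Step 9: declare c=(read b)=74 at depth 1
Step 10: exit scope (depth=0)
Step 11: declare f=33 at depth 0
Step 12: declare c=(read f)=33 at depth 0
Visible at query point: b=74 c=33 f=33

Answer: b=74 c=33 f=33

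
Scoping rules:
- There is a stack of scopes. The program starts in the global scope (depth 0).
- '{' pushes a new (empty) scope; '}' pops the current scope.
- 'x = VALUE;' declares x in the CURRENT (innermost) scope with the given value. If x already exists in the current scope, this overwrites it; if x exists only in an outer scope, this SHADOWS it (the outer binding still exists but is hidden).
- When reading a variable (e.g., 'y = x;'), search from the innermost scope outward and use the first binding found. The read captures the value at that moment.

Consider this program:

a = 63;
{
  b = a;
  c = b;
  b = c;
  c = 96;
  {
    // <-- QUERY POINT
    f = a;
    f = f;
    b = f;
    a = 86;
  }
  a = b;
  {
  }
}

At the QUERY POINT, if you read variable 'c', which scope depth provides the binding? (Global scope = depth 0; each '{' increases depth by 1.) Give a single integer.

Step 1: declare a=63 at depth 0
Step 2: enter scope (depth=1)
Step 3: declare b=(read a)=63 at depth 1
Step 4: declare c=(read b)=63 at depth 1
Step 5: declare b=(read c)=63 at depth 1
Step 6: declare c=96 at depth 1
Step 7: enter scope (depth=2)
Visible at query point: a=63 b=63 c=96

Answer: 1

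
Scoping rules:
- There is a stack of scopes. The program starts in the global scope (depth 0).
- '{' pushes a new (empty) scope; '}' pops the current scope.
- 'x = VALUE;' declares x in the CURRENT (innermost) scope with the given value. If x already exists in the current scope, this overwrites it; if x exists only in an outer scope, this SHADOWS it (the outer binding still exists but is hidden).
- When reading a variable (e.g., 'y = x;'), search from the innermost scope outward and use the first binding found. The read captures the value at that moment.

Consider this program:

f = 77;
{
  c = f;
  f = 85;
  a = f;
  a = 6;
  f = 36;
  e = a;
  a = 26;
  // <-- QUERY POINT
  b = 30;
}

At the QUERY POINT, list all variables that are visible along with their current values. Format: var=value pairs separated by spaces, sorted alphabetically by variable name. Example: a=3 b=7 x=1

Answer: a=26 c=77 e=6 f=36

Derivation:
Step 1: declare f=77 at depth 0
Step 2: enter scope (depth=1)
Step 3: declare c=(read f)=77 at depth 1
Step 4: declare f=85 at depth 1
Step 5: declare a=(read f)=85 at depth 1
Step 6: declare a=6 at depth 1
Step 7: declare f=36 at depth 1
Step 8: declare e=(read a)=6 at depth 1
Step 9: declare a=26 at depth 1
Visible at query point: a=26 c=77 e=6 f=36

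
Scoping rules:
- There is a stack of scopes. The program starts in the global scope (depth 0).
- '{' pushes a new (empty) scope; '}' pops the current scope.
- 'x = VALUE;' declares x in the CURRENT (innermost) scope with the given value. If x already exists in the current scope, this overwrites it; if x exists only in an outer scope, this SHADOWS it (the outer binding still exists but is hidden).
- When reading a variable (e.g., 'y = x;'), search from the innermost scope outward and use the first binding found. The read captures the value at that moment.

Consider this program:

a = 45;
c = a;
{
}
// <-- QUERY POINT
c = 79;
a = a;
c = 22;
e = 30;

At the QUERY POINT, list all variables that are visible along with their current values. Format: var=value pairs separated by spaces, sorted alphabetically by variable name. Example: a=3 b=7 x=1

Step 1: declare a=45 at depth 0
Step 2: declare c=(read a)=45 at depth 0
Step 3: enter scope (depth=1)
Step 4: exit scope (depth=0)
Visible at query point: a=45 c=45

Answer: a=45 c=45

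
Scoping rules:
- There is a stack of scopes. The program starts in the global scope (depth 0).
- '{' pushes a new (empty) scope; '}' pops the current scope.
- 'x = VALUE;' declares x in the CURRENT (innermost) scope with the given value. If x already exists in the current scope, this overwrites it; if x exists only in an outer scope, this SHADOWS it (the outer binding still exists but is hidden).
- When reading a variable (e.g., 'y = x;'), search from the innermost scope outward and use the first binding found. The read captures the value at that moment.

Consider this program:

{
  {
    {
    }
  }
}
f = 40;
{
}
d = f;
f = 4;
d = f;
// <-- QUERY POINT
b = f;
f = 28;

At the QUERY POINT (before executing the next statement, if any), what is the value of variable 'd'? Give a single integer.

Step 1: enter scope (depth=1)
Step 2: enter scope (depth=2)
Step 3: enter scope (depth=3)
Step 4: exit scope (depth=2)
Step 5: exit scope (depth=1)
Step 6: exit scope (depth=0)
Step 7: declare f=40 at depth 0
Step 8: enter scope (depth=1)
Step 9: exit scope (depth=0)
Step 10: declare d=(read f)=40 at depth 0
Step 11: declare f=4 at depth 0
Step 12: declare d=(read f)=4 at depth 0
Visible at query point: d=4 f=4

Answer: 4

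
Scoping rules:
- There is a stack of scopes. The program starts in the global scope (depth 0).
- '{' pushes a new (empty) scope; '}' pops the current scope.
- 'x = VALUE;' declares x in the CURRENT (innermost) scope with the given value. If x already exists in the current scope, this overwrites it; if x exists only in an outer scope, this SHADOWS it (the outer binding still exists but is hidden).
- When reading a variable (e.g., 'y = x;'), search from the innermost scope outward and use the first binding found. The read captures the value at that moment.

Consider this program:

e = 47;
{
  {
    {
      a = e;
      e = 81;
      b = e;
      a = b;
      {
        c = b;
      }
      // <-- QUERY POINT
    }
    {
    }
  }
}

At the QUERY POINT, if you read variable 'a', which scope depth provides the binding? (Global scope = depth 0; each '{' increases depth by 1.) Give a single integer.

Step 1: declare e=47 at depth 0
Step 2: enter scope (depth=1)
Step 3: enter scope (depth=2)
Step 4: enter scope (depth=3)
Step 5: declare a=(read e)=47 at depth 3
Step 6: declare e=81 at depth 3
Step 7: declare b=(read e)=81 at depth 3
Step 8: declare a=(read b)=81 at depth 3
Step 9: enter scope (depth=4)
Step 10: declare c=(read b)=81 at depth 4
Step 11: exit scope (depth=3)
Visible at query point: a=81 b=81 e=81

Answer: 3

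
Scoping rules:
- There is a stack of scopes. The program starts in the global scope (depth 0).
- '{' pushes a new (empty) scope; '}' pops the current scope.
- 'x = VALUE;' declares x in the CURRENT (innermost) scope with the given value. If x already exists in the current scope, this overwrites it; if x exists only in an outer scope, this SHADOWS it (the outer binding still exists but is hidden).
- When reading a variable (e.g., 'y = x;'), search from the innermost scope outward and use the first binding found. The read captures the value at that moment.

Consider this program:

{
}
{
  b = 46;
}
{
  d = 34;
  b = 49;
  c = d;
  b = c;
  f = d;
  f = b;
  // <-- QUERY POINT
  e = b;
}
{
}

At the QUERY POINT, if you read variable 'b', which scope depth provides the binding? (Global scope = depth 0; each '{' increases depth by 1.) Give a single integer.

Step 1: enter scope (depth=1)
Step 2: exit scope (depth=0)
Step 3: enter scope (depth=1)
Step 4: declare b=46 at depth 1
Step 5: exit scope (depth=0)
Step 6: enter scope (depth=1)
Step 7: declare d=34 at depth 1
Step 8: declare b=49 at depth 1
Step 9: declare c=(read d)=34 at depth 1
Step 10: declare b=(read c)=34 at depth 1
Step 11: declare f=(read d)=34 at depth 1
Step 12: declare f=(read b)=34 at depth 1
Visible at query point: b=34 c=34 d=34 f=34

Answer: 1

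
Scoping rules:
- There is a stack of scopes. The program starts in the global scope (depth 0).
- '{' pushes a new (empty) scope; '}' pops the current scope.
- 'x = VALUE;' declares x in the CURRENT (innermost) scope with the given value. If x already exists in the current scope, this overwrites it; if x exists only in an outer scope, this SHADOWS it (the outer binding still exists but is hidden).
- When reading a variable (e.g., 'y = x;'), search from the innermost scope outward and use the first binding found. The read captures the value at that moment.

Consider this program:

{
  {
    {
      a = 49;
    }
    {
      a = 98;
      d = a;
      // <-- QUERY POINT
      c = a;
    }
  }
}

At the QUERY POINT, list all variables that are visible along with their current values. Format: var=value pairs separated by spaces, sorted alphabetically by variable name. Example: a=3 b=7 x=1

Answer: a=98 d=98

Derivation:
Step 1: enter scope (depth=1)
Step 2: enter scope (depth=2)
Step 3: enter scope (depth=3)
Step 4: declare a=49 at depth 3
Step 5: exit scope (depth=2)
Step 6: enter scope (depth=3)
Step 7: declare a=98 at depth 3
Step 8: declare d=(read a)=98 at depth 3
Visible at query point: a=98 d=98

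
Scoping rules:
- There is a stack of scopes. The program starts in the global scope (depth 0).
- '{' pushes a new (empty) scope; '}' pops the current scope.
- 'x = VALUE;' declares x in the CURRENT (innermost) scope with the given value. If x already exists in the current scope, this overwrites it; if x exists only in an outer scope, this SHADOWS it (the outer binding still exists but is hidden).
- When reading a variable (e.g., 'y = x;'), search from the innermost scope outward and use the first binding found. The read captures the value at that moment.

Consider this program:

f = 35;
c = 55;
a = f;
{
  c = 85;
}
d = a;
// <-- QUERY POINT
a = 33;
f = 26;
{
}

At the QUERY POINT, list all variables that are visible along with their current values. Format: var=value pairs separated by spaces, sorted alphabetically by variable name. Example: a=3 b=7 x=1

Step 1: declare f=35 at depth 0
Step 2: declare c=55 at depth 0
Step 3: declare a=(read f)=35 at depth 0
Step 4: enter scope (depth=1)
Step 5: declare c=85 at depth 1
Step 6: exit scope (depth=0)
Step 7: declare d=(read a)=35 at depth 0
Visible at query point: a=35 c=55 d=35 f=35

Answer: a=35 c=55 d=35 f=35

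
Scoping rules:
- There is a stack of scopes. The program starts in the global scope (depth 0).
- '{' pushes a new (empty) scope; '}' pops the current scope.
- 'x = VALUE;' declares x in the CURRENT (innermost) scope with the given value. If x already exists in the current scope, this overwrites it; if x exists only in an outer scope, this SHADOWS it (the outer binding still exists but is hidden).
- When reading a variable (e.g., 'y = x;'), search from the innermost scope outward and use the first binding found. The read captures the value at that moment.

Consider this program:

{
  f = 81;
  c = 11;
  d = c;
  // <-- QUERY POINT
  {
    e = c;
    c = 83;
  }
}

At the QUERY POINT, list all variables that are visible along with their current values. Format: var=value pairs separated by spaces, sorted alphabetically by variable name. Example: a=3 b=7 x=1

Answer: c=11 d=11 f=81

Derivation:
Step 1: enter scope (depth=1)
Step 2: declare f=81 at depth 1
Step 3: declare c=11 at depth 1
Step 4: declare d=(read c)=11 at depth 1
Visible at query point: c=11 d=11 f=81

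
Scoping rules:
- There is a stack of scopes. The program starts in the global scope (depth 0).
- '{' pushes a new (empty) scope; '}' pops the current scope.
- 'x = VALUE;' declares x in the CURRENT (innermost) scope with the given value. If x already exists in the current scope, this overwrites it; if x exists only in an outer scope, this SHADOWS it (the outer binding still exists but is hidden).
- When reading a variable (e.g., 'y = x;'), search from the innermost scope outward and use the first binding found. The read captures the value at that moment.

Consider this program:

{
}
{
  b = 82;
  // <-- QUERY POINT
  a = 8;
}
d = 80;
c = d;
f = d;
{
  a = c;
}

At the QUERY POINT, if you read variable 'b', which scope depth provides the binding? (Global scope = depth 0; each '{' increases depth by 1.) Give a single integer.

Step 1: enter scope (depth=1)
Step 2: exit scope (depth=0)
Step 3: enter scope (depth=1)
Step 4: declare b=82 at depth 1
Visible at query point: b=82

Answer: 1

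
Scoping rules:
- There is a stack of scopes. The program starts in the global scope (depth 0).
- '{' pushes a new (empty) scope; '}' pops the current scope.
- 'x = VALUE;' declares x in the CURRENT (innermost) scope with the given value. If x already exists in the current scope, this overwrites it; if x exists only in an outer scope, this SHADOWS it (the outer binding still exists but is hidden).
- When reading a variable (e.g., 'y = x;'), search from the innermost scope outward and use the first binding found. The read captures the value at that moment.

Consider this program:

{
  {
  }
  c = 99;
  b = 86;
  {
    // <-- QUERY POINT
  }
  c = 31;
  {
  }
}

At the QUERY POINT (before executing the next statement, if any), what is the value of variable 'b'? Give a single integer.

Answer: 86

Derivation:
Step 1: enter scope (depth=1)
Step 2: enter scope (depth=2)
Step 3: exit scope (depth=1)
Step 4: declare c=99 at depth 1
Step 5: declare b=86 at depth 1
Step 6: enter scope (depth=2)
Visible at query point: b=86 c=99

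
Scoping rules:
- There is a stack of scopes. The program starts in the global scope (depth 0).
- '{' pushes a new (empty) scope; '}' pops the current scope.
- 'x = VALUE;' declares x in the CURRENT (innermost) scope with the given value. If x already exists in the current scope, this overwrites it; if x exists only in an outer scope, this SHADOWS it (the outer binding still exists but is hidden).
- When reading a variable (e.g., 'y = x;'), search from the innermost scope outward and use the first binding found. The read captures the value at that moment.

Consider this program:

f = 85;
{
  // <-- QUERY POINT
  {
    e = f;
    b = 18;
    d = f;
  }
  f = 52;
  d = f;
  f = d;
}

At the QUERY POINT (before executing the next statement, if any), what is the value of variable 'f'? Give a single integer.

Answer: 85

Derivation:
Step 1: declare f=85 at depth 0
Step 2: enter scope (depth=1)
Visible at query point: f=85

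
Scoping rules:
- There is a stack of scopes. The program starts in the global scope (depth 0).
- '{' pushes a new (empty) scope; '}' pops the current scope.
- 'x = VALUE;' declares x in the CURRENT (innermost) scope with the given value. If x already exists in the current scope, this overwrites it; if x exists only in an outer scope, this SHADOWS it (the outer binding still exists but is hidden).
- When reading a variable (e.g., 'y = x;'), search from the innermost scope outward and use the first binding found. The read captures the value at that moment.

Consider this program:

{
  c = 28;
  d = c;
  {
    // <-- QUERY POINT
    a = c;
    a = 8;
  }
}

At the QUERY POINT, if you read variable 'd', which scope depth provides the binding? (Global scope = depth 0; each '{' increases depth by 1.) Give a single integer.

Step 1: enter scope (depth=1)
Step 2: declare c=28 at depth 1
Step 3: declare d=(read c)=28 at depth 1
Step 4: enter scope (depth=2)
Visible at query point: c=28 d=28

Answer: 1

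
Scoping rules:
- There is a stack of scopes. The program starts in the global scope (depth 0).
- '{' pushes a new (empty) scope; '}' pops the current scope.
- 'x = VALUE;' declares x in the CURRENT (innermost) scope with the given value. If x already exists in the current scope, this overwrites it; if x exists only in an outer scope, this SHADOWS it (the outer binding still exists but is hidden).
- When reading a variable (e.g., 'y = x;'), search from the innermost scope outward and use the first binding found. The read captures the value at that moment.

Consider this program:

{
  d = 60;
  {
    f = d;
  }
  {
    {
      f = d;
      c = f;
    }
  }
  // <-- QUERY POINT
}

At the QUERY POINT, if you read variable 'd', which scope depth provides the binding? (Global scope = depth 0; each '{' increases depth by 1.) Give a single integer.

Step 1: enter scope (depth=1)
Step 2: declare d=60 at depth 1
Step 3: enter scope (depth=2)
Step 4: declare f=(read d)=60 at depth 2
Step 5: exit scope (depth=1)
Step 6: enter scope (depth=2)
Step 7: enter scope (depth=3)
Step 8: declare f=(read d)=60 at depth 3
Step 9: declare c=(read f)=60 at depth 3
Step 10: exit scope (depth=2)
Step 11: exit scope (depth=1)
Visible at query point: d=60

Answer: 1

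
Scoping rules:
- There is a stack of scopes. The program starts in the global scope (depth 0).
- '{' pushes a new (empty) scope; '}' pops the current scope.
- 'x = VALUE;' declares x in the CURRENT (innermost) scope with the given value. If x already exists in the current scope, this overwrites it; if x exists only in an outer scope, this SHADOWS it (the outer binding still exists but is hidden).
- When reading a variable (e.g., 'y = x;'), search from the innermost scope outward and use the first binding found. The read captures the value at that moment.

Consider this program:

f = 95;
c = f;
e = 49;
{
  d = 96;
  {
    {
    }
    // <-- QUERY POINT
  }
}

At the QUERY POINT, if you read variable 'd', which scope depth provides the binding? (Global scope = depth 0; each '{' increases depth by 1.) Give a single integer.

Step 1: declare f=95 at depth 0
Step 2: declare c=(read f)=95 at depth 0
Step 3: declare e=49 at depth 0
Step 4: enter scope (depth=1)
Step 5: declare d=96 at depth 1
Step 6: enter scope (depth=2)
Step 7: enter scope (depth=3)
Step 8: exit scope (depth=2)
Visible at query point: c=95 d=96 e=49 f=95

Answer: 1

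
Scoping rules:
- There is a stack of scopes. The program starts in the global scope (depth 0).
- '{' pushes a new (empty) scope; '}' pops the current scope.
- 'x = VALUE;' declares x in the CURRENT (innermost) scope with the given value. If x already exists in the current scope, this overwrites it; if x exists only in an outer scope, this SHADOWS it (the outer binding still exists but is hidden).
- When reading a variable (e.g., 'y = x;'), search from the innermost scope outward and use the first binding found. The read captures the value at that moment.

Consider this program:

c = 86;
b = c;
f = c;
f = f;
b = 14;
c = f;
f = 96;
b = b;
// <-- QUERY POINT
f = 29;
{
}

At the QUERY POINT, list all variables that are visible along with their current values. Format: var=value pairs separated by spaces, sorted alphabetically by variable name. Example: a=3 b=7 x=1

Step 1: declare c=86 at depth 0
Step 2: declare b=(read c)=86 at depth 0
Step 3: declare f=(read c)=86 at depth 0
Step 4: declare f=(read f)=86 at depth 0
Step 5: declare b=14 at depth 0
Step 6: declare c=(read f)=86 at depth 0
Step 7: declare f=96 at depth 0
Step 8: declare b=(read b)=14 at depth 0
Visible at query point: b=14 c=86 f=96

Answer: b=14 c=86 f=96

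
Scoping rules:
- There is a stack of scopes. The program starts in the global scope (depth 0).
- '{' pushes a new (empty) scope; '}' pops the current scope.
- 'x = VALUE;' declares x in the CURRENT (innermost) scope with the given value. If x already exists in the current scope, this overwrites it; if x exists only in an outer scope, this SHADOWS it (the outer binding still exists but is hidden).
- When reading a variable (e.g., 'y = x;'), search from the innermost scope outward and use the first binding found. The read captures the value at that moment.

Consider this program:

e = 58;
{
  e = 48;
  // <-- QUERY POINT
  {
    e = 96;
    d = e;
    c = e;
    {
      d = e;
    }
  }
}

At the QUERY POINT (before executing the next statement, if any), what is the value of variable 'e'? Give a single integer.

Step 1: declare e=58 at depth 0
Step 2: enter scope (depth=1)
Step 3: declare e=48 at depth 1
Visible at query point: e=48

Answer: 48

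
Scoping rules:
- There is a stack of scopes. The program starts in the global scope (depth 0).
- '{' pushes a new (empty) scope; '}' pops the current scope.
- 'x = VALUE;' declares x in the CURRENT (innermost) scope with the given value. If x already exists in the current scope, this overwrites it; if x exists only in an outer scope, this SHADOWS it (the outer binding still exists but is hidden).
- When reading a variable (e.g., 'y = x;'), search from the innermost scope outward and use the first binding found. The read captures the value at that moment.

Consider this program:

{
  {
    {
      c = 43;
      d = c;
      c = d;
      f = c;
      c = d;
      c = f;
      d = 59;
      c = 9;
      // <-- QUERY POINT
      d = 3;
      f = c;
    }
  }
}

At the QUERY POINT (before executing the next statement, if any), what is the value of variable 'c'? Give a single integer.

Answer: 9

Derivation:
Step 1: enter scope (depth=1)
Step 2: enter scope (depth=2)
Step 3: enter scope (depth=3)
Step 4: declare c=43 at depth 3
Step 5: declare d=(read c)=43 at depth 3
Step 6: declare c=(read d)=43 at depth 3
Step 7: declare f=(read c)=43 at depth 3
Step 8: declare c=(read d)=43 at depth 3
Step 9: declare c=(read f)=43 at depth 3
Step 10: declare d=59 at depth 3
Step 11: declare c=9 at depth 3
Visible at query point: c=9 d=59 f=43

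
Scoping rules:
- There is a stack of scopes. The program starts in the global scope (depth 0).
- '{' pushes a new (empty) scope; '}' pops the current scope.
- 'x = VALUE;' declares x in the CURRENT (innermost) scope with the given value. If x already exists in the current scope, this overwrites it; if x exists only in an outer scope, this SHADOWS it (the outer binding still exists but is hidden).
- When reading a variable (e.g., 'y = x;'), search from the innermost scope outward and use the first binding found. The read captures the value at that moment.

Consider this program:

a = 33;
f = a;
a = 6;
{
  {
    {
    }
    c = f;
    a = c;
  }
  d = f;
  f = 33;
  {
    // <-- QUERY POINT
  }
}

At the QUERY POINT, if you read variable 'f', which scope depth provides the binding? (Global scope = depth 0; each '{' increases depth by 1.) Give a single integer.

Answer: 1

Derivation:
Step 1: declare a=33 at depth 0
Step 2: declare f=(read a)=33 at depth 0
Step 3: declare a=6 at depth 0
Step 4: enter scope (depth=1)
Step 5: enter scope (depth=2)
Step 6: enter scope (depth=3)
Step 7: exit scope (depth=2)
Step 8: declare c=(read f)=33 at depth 2
Step 9: declare a=(read c)=33 at depth 2
Step 10: exit scope (depth=1)
Step 11: declare d=(read f)=33 at depth 1
Step 12: declare f=33 at depth 1
Step 13: enter scope (depth=2)
Visible at query point: a=6 d=33 f=33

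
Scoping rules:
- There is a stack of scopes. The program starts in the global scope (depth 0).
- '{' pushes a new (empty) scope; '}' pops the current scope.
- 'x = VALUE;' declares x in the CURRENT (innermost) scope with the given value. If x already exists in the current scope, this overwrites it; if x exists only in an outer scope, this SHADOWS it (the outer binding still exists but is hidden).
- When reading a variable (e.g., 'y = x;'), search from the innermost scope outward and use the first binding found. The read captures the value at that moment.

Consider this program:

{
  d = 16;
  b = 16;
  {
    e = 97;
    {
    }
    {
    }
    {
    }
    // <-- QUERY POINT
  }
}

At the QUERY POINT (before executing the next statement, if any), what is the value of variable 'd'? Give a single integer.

Step 1: enter scope (depth=1)
Step 2: declare d=16 at depth 1
Step 3: declare b=16 at depth 1
Step 4: enter scope (depth=2)
Step 5: declare e=97 at depth 2
Step 6: enter scope (depth=3)
Step 7: exit scope (depth=2)
Step 8: enter scope (depth=3)
Step 9: exit scope (depth=2)
Step 10: enter scope (depth=3)
Step 11: exit scope (depth=2)
Visible at query point: b=16 d=16 e=97

Answer: 16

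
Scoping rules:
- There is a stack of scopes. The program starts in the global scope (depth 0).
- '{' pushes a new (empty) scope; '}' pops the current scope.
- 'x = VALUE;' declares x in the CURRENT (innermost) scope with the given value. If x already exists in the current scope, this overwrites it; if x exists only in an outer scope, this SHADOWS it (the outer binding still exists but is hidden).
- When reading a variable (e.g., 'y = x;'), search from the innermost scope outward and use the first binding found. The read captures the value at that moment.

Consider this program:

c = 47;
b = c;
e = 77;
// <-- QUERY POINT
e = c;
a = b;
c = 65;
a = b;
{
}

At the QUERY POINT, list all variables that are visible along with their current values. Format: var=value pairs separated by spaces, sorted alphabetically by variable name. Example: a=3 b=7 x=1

Step 1: declare c=47 at depth 0
Step 2: declare b=(read c)=47 at depth 0
Step 3: declare e=77 at depth 0
Visible at query point: b=47 c=47 e=77

Answer: b=47 c=47 e=77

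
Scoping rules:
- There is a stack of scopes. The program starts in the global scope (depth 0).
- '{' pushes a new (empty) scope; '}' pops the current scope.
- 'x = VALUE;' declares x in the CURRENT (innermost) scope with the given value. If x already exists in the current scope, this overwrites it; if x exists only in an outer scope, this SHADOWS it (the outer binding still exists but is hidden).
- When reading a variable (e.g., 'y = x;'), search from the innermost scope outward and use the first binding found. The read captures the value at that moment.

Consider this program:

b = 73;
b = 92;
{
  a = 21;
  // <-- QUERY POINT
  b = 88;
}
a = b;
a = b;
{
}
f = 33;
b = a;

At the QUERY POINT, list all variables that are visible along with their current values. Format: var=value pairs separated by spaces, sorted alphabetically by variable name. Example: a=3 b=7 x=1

Step 1: declare b=73 at depth 0
Step 2: declare b=92 at depth 0
Step 3: enter scope (depth=1)
Step 4: declare a=21 at depth 1
Visible at query point: a=21 b=92

Answer: a=21 b=92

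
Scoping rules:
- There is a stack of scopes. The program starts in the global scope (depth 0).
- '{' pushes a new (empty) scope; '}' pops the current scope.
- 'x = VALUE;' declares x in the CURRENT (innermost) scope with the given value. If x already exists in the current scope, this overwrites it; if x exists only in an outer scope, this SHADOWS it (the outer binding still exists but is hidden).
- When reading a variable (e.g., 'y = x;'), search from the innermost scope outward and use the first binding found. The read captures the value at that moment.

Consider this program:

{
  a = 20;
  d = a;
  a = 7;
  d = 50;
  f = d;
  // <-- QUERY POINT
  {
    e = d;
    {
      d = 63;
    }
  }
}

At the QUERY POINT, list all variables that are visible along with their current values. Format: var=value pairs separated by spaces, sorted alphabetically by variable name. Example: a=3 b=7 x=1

Answer: a=7 d=50 f=50

Derivation:
Step 1: enter scope (depth=1)
Step 2: declare a=20 at depth 1
Step 3: declare d=(read a)=20 at depth 1
Step 4: declare a=7 at depth 1
Step 5: declare d=50 at depth 1
Step 6: declare f=(read d)=50 at depth 1
Visible at query point: a=7 d=50 f=50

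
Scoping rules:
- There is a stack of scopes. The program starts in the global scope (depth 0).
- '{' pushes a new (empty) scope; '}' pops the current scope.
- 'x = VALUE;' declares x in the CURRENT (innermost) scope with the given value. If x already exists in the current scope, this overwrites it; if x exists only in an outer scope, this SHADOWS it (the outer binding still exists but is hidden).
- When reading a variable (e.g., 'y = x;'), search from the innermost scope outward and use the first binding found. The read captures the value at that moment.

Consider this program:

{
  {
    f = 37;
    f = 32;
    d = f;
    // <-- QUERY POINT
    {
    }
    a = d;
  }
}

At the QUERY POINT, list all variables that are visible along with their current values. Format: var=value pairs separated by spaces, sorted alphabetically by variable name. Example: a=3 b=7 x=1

Step 1: enter scope (depth=1)
Step 2: enter scope (depth=2)
Step 3: declare f=37 at depth 2
Step 4: declare f=32 at depth 2
Step 5: declare d=(read f)=32 at depth 2
Visible at query point: d=32 f=32

Answer: d=32 f=32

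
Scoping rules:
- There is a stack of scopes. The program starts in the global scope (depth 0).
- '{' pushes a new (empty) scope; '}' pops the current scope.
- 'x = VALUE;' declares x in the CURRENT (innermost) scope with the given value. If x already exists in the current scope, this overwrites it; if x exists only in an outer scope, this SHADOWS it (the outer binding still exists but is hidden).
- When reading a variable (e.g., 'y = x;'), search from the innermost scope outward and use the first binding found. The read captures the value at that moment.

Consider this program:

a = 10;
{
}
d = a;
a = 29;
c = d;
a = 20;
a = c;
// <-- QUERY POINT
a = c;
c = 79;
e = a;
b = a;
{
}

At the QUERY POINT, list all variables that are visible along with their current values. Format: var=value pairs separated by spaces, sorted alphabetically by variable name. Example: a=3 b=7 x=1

Answer: a=10 c=10 d=10

Derivation:
Step 1: declare a=10 at depth 0
Step 2: enter scope (depth=1)
Step 3: exit scope (depth=0)
Step 4: declare d=(read a)=10 at depth 0
Step 5: declare a=29 at depth 0
Step 6: declare c=(read d)=10 at depth 0
Step 7: declare a=20 at depth 0
Step 8: declare a=(read c)=10 at depth 0
Visible at query point: a=10 c=10 d=10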